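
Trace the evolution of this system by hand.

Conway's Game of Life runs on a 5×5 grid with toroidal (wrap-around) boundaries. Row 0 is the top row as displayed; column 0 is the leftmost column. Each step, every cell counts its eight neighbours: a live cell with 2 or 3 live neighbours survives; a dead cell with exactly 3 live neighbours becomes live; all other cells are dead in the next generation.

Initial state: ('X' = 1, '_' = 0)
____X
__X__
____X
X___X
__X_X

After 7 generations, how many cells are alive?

[0] ____X
__X__
____X
X___X
__X_X
[1] _____
___X_
X__XX
X___X
____X
[2] _____
___X_
X__X_
_____
X___X
[3] ____X
____X
____X
X____
_____
[4] _____
X__XX
X___X
_____
_____
[5] ____X
X__X_
X__X_
_____
_____
[6] ____X
X__X_
_____
_____
_____
[7] ____X
____X
_____
_____
_____

2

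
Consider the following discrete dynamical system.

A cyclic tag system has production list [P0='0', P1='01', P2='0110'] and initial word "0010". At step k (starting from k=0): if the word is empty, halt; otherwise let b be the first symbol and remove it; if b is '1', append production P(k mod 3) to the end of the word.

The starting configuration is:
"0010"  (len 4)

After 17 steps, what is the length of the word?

0

k=0  "0010"  (len 4)
k=1  "010"  (len 3)
k=2  "10"  (len 2)
k=3  "00110"  (len 5)
k=4  "0110"  (len 4)
k=5  "110"  (len 3)
k=6  "100110"  (len 6)
k=7  "001100"  (len 6)
k=8  "01100"  (len 5)
k=9  "1100"  (len 4)
k=10  "1000"  (len 4)
k=11  "00001"  (len 5)
k=12  "0001"  (len 4)
k=13  "001"  (len 3)
k=14  "01"  (len 2)
k=15  "1"  (len 1)
k=16  "0"  (len 1)
k=17  (halted — word empty)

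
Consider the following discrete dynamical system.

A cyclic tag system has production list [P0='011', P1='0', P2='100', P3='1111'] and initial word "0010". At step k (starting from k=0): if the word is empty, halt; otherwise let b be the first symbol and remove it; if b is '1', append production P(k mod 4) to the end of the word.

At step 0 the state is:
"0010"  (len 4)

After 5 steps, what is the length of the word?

5

t=0: "0010"  (len 4)
t=1: "010"  (len 3)
t=2: "10"  (len 2)
t=3: "0100"  (len 4)
t=4: "100"  (len 3)
t=5: "00011"  (len 5)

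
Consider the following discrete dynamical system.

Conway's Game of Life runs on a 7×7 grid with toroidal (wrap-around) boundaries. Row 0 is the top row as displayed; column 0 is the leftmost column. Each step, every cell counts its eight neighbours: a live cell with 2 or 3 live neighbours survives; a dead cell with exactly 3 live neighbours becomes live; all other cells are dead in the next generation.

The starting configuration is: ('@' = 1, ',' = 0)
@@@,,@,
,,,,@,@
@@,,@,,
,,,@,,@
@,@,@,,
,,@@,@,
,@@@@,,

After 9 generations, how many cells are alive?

5

k=0  @@@,,@,
,,,,@,@
@@,,@,,
,,,@,,@
@,@,@,,
,,@@,@,
,@@@@,,
k=1  @,,,,@@
,,@@@,@
@,,@@,@
,,@@@@@
,@@,@@@
,,,,,@,
@,,,,@@
k=2  ,@,@,,,
,@@,,,,
@@,,,,,
,,,,,,,
@@@,,,,
,@,,,,,
@,,,@,,
k=3  @@,@,,,
,,,,,,,
@@@,,,,
,,@,,,,
@@@,,,,
,,@,,,,
@@@,,,,
k=4  @,,,,,,
,,,,,,,
,@@,,,,
,,,@,,,
,,@@,,,
,,,@,,,
@,,@,,,
k=5  ,,,,,,,
,@,,,,,
,,@,,,,
,@,@,,,
,,@@@,,
,,,@@,,
,,,,,,,
k=6  ,,,,,,,
,,,,,,,
,@@,,,,
,@,,@,,
,,,,,,,
,,@,@,,
,,,,,,,
k=7  ,,,,,,,
,,,,,,,
,@@,,,,
,@@,,,,
,,,@,,,
,,,,,,,
,,,,,,,
k=8  ,,,,,,,
,,,,,,,
,@@,,,,
,@,@,,,
,,@,,,,
,,,,,,,
,,,,,,,
k=9  ,,,,,,,
,,,,,,,
,@@,,,,
,@,@,,,
,,@,,,,
,,,,,,,
,,,,,,,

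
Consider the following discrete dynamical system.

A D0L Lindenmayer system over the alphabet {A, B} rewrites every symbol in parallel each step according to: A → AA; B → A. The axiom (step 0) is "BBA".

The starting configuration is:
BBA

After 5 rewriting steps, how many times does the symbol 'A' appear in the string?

64

0) BBA
1) AAAA
2) AAAAAAAA
3) AAAAAAAAAAAAAAAA
4) AAAAAAAAAAAAAAAAAAAAAAAAAAAAAAAA
5) AAAAAAAAAAAAAAAAAAAAAAAAAAAAAAAAAAAAAAAAAAAAAAAAAAAAAAAAAAAAAAAA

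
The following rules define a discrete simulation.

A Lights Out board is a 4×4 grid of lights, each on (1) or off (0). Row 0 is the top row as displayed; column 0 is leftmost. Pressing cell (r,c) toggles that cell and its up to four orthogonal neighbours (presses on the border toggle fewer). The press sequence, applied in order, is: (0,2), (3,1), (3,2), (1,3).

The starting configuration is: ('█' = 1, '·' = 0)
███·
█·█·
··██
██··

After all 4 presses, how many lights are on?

7

0) ███·
█·█·
··██
██··
1) █··█
█···
··██
██··
2) █··█
█···
·███
··█·
3) █··█
█···
·█·█
·█·█
4) █···
█·██
·█··
·█·█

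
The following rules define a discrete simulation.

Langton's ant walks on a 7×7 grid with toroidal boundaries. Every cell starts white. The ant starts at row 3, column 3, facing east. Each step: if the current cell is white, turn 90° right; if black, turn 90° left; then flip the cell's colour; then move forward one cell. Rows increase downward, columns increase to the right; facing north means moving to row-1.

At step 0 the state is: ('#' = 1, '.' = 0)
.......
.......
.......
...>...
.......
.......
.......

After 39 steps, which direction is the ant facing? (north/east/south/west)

south

[0] .......
.......
.......
...>...
.......
.......
.......
[1] .......
.......
.......
...#...
...v...
.......
.......
[2] .......
.......
.......
...#...
..<#...
.......
.......
[3] .......
.......
.......
..^#...
..##...
.......
.......
[4] .......
.......
.......
..#>...
..##...
.......
.......
[5] .......
.......
...^...
..#....
..##...
.......
.......
[6] .......
.......
...#>..
..#....
..##...
.......
.......
[7] .......
.......
...##..
..#.v..
..##...
.......
.......
[8] .......
.......
...##..
..#<#..
..##...
.......
.......
[9] .......
.......
...^#..
..###..
..##...
.......
.......
[10] .......
.......
..<.#..
..###..
..##...
.......
.......
[11] .......
..^....
..#.#..
..###..
..##...
.......
.......
[12] .......
..#>...
..#.#..
..###..
..##...
.......
.......
[13] .......
..##...
..#v#..
..###..
..##...
.......
.......
[14] .......
..##...
..<##..
..###..
..##...
.......
.......
[15] .......
..##...
...##..
..v##..
..##...
.......
.......
[16] .......
..##...
...##..
...>#..
..##...
.......
.......
[17] .......
..##...
...^#..
....#..
..##...
.......
.......
[18] .......
..##...
..<.#..
....#..
..##...
.......
.......
[19] .......
..^#...
..#.#..
....#..
..##...
.......
.......
[20] .......
.<.#...
..#.#..
....#..
..##...
.......
.......
[21] .^.....
.#.#...
..#.#..
....#..
..##...
.......
.......
[22] .#>....
.#.#...
..#.#..
....#..
..##...
.......
.......
[23] .##....
.#v#...
..#.#..
....#..
..##...
.......
.......
[24] .##....
.<##...
..#.#..
....#..
..##...
.......
.......
[25] .##....
..##...
.v#.#..
....#..
..##...
.......
.......
[26] .##....
..##...
<##.#..
....#..
..##...
.......
.......
[27] .##....
^.##...
###.#..
....#..
..##...
.......
.......
[28] .##....
#>##...
###.#..
....#..
..##...
.......
.......
[29] .##....
####...
#v#.#..
....#..
..##...
.......
.......
[30] .##....
####...
#.>.#..
....#..
..##...
.......
.......
[31] .##....
##^#...
#...#..
....#..
..##...
.......
.......
[32] .##....
#<.#...
#...#..
....#..
..##...
.......
.......
[33] .##....
#..#...
#v..#..
....#..
..##...
.......
.......
[34] .##....
#..#...
<#..#..
....#..
..##...
.......
.......
[35] .##....
#..#...
.#..#..
v...#..
..##...
.......
.......
[36] .##....
#..#...
.#..#..
#...#.<
..##...
.......
.......
[37] .##....
#..#...
.#..#.^
#...#.#
..##...
.......
.......
[38] .##....
#..#...
>#..#.#
#...#.#
..##...
.......
.......
[39] .##....
#..#...
##..#.#
v...#.#
..##...
.......
.......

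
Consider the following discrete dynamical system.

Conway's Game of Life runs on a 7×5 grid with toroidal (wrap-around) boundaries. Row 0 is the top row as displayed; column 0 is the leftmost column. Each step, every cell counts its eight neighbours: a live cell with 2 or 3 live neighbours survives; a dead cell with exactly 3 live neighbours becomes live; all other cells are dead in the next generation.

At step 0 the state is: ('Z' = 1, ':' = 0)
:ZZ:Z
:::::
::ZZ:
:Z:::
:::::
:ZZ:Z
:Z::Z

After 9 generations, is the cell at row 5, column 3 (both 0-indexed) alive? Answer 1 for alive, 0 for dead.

[0] :ZZ:Z
:::::
::ZZ:
:Z:::
:::::
:ZZ:Z
:Z::Z
[1] :ZZZ:
:Z:::
::Z::
::Z::
ZZZ::
:ZZZ:
::::Z
[2] ZZZZ:
:Z:Z:
:ZZ::
::ZZ:
Z::::
:::ZZ
Z:::Z
[3] :::Z:
:::ZZ
:Z:::
::ZZ:
::Z::
:::Z:
:::::
[4] :::ZZ
::ZZZ
::::Z
:ZZZ:
::Z::
:::::
:::::
[5] ::Z:Z
Z:Z::
ZZ::Z
:ZZZ:
:ZZZ:
:::::
:::::
[6] :Z:Z:
::Z::
::::Z
:::::
:Z:Z:
::Z::
:::::
[7] ::Z::
::ZZ:
:::::
:::::
::Z::
::Z::
::Z::
[8] :ZZ::
::ZZ:
:::::
:::::
:::::
:ZZZ:
:ZZZ:
[9] :::::
:ZZZ:
:::::
:::::
::Z::
:Z:Z:
Z::::

1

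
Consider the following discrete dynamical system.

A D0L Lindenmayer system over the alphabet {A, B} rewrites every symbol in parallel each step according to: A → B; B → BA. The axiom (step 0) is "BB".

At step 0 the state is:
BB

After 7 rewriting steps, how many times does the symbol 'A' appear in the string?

26

0) BB
1) BABA
2) BABBAB
3) BABBABABBA
4) BABBABABBABBABAB
5) BABBABABBABBABABBABABBABBA
6) BABBABABBABBABABBABABBABBABABBABBABABBABAB
7) BABBABABBABBABABBABABBABBABABBABBABABBABABBABBABABBABABBABBABABBABBA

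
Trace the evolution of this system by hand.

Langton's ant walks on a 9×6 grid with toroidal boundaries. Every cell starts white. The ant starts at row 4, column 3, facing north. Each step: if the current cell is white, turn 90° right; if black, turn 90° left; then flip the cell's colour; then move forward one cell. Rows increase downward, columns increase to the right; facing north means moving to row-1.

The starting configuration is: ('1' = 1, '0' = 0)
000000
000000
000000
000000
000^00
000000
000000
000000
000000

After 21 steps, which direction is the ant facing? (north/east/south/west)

t=0: 000000
000000
000000
000000
000^00
000000
000000
000000
000000
t=1: 000000
000000
000000
000000
0001>0
000000
000000
000000
000000
t=2: 000000
000000
000000
000000
000110
0000v0
000000
000000
000000
t=3: 000000
000000
000000
000000
000110
000<10
000000
000000
000000
t=4: 000000
000000
000000
000000
000^10
000110
000000
000000
000000
t=5: 000000
000000
000000
000000
00<010
000110
000000
000000
000000
t=6: 000000
000000
000000
00^000
001010
000110
000000
000000
000000
t=7: 000000
000000
000000
001>00
001010
000110
000000
000000
000000
t=8: 000000
000000
000000
001100
001v10
000110
000000
000000
000000
t=9: 000000
000000
000000
001100
00<110
000110
000000
000000
000000
t=10: 000000
000000
000000
001100
000110
00v110
000000
000000
000000
t=11: 000000
000000
000000
001100
000110
0<1110
000000
000000
000000
t=12: 000000
000000
000000
001100
0^0110
011110
000000
000000
000000
t=13: 000000
000000
000000
001100
01>110
011110
000000
000000
000000
t=14: 000000
000000
000000
001100
011110
01v110
000000
000000
000000
t=15: 000000
000000
000000
001100
011110
010>10
000000
000000
000000
t=16: 000000
000000
000000
001100
011^10
010010
000000
000000
000000
t=17: 000000
000000
000000
001100
01<010
010010
000000
000000
000000
t=18: 000000
000000
000000
001100
010010
01v010
000000
000000
000000
t=19: 000000
000000
000000
001100
010010
0<1010
000000
000000
000000
t=20: 000000
000000
000000
001100
010010
001010
0v0000
000000
000000
t=21: 000000
000000
000000
001100
010010
001010
<10000
000000
000000

west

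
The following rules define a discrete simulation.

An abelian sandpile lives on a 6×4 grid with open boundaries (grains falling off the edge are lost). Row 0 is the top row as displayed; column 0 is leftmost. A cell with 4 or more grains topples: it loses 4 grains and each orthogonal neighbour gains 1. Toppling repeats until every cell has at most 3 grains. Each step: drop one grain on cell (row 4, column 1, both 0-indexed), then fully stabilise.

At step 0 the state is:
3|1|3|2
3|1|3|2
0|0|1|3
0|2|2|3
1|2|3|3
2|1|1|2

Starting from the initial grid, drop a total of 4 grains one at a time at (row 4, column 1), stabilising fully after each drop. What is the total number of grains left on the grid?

step 0: 3|1|3|2
3|1|3|2
0|0|1|3
0|2|2|3
1|2|3|3
2|1|1|2
step 1: 3|1|3|2
3|1|3|2
0|0|1|3
0|2|2|3
1|3|3|3
2|1|1|2
step 2: 3|1|3|2
3|1|3|3
0|1|3|0
1|0|1|2
2|2|2|1
2|2|2|3
step 3: 3|1|3|2
3|1|3|3
0|1|3|0
1|0|1|2
2|3|2|1
2|2|2|3
step 4: 3|1|3|2
3|1|3|3
0|1|3|0
1|1|1|2
3|0|3|1
2|3|2|3

45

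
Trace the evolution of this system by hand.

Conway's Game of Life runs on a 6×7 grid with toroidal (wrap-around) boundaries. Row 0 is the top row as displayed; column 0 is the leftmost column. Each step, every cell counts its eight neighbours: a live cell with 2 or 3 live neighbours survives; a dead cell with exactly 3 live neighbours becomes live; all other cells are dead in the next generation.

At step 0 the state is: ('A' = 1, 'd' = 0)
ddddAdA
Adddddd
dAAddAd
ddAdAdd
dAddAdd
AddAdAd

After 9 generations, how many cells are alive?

t=0: ddddAdA
Adddddd
dAAddAd
ddAdAdd
dAddAdd
AddAdAd
t=1: AdddAAA
AAdddAA
dAAAddd
ddAdAAd
dAAdAAd
AddAdAA
t=2: ddddddd
dddAddd
dddAddd
dddddAd
AAAdddd
ddAAddd
t=3: ddAAddd
ddddddd
ddddAdd
dAAdddd
dAAAddd
ddAAddd
t=4: ddAAddd
dddAddd
ddddddd
dAddddd
ddddddd
ddddAdd
t=5: ddAAAdd
ddAAddd
ddddddd
ddddddd
ddddddd
dddAddd
t=6: ddddAdd
ddAdAdd
ddddddd
ddddddd
ddddddd
ddAAAdd
t=7: ddAdAAd
dddAddd
ddddddd
ddddddd
dddAddd
dddAAdd
t=8: ddAddAd
dddAAdd
ddddddd
ddddddd
dddAAdd
ddAddAd
t=9: ddAddAd
dddAAdd
ddddddd
ddddddd
dddAAdd
ddAddAd

8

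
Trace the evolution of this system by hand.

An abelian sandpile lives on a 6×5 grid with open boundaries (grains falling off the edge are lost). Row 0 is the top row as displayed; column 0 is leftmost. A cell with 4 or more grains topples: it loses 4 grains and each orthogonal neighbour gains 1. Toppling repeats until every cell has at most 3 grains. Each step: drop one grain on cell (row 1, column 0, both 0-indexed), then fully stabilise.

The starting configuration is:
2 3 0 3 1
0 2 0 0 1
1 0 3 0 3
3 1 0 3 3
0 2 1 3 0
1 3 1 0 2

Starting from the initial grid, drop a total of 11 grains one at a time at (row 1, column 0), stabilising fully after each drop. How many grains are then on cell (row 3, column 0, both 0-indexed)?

[0] 2 3 0 3 1
0 2 0 0 1
1 0 3 0 3
3 1 0 3 3
0 2 1 3 0
1 3 1 0 2
[1] 2 3 0 3 1
1 2 0 0 1
1 0 3 0 3
3 1 0 3 3
0 2 1 3 0
1 3 1 0 2
[2] 2 3 0 3 1
2 2 0 0 1
1 0 3 0 3
3 1 0 3 3
0 2 1 3 0
1 3 1 0 2
[3] 2 3 0 3 1
3 2 0 0 1
1 0 3 0 3
3 1 0 3 3
0 2 1 3 0
1 3 1 0 2
[4] 3 3 0 3 1
0 3 0 0 1
2 0 3 0 3
3 1 0 3 3
0 2 1 3 0
1 3 1 0 2
[5] 3 3 0 3 1
1 3 0 0 1
2 0 3 0 3
3 1 0 3 3
0 2 1 3 0
1 3 1 0 2
[6] 3 3 0 3 1
2 3 0 0 1
2 0 3 0 3
3 1 0 3 3
0 2 1 3 0
1 3 1 0 2
[7] 3 3 0 3 1
3 3 0 0 1
2 0 3 0 3
3 1 0 3 3
0 2 1 3 0
1 3 1 0 2
[8] 1 1 1 3 1
2 1 1 0 1
3 1 3 0 3
3 1 0 3 3
0 2 1 3 0
1 3 1 0 2
[9] 1 1 1 3 1
3 1 1 0 1
3 1 3 0 3
3 1 0 3 3
0 2 1 3 0
1 3 1 0 2
[10] 2 1 1 3 1
1 2 1 0 1
1 2 3 0 3
0 2 0 3 3
1 2 1 3 0
1 3 1 0 2
[11] 2 1 1 3 1
2 2 1 0 1
1 2 3 0 3
0 2 0 3 3
1 2 1 3 0
1 3 1 0 2

0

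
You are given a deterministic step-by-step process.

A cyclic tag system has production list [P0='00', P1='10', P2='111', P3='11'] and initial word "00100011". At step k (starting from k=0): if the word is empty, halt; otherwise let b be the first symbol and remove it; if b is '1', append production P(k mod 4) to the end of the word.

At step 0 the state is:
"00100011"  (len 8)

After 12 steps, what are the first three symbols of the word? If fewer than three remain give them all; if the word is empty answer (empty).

gen 0: "00100011"  (len 8)
gen 1: "0100011"  (len 7)
gen 2: "100011"  (len 6)
gen 3: "00011111"  (len 8)
gen 4: "0011111"  (len 7)
gen 5: "011111"  (len 6)
gen 6: "11111"  (len 5)
gen 7: "1111111"  (len 7)
gen 8: "11111111"  (len 8)
gen 9: "111111100"  (len 9)
gen 10: "1111110010"  (len 10)
gen 11: "111110010111"  (len 12)
gen 12: "1111001011111"  (len 13)

111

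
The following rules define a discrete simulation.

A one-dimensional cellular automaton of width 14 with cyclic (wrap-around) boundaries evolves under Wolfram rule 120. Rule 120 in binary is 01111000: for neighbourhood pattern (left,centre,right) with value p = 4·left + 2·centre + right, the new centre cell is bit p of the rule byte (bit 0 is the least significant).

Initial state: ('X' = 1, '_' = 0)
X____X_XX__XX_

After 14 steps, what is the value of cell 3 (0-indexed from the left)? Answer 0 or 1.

1

t=0: X____X_XX__XX_
t=1: _X____XXXX_XXX
t=2: X_X___X__XXX_X
t=3: XX_X___X_X_XXX
t=4: _XX_X___X_XX__
t=5: _XXX_X___XXXX_
t=6: _X_XX_X__X__XX
t=7: X_XXXX_X__X_XX
t=8: XXX__XX_X__XX_
t=9: X_XX_XXX_X_XXX
t=10: XXXXXX_XX_XX__
t=11: X____XXXXXXXX_
t=12: _X___X______XX
t=13: X_X___X_____XX
t=14: XX_X___X____X_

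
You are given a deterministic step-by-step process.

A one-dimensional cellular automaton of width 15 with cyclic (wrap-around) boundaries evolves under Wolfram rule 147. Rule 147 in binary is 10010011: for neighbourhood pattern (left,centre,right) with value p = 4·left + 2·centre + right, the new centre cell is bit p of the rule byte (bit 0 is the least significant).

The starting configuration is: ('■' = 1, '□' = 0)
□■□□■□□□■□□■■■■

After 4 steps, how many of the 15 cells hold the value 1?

0) □■□□■□□□■□□■■■■
1) □□■■□■■■□■■□■■□
2) ■■□□□□■□□□□□□□■
3) ■□■■■■□■■■■■■■□
4) □□□■■□□□■■■■■□□

7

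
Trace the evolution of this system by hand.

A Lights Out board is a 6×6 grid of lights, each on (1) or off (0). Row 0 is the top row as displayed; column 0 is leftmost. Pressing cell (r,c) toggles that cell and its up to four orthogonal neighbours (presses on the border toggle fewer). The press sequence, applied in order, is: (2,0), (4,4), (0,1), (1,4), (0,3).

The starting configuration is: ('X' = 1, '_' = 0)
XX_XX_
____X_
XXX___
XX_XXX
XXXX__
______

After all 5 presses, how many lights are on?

15

k=0  XX_XX_
____X_
XXX___
XX_XXX
XXXX__
______
k=1  XX_XX_
X___X_
__X___
_X_XXX
XXXX__
______
k=2  XX_XX_
X___X_
__X___
_X_X_X
XXX_XX
____X_
k=3  __XXX_
XX__X_
__X___
_X_X_X
XXX_XX
____X_
k=4  __XX__
XX_X_X
__X_X_
_X_X_X
XXX_XX
____X_
k=5  ____X_
XX___X
__X_X_
_X_X_X
XXX_XX
____X_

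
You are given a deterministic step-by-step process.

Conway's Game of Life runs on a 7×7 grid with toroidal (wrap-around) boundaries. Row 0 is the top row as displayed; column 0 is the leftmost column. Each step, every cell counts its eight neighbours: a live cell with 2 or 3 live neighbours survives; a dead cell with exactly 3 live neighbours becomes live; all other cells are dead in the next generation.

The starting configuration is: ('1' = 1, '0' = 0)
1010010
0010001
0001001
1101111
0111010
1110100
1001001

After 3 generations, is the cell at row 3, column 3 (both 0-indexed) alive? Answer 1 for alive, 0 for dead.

t=0: 1010010
0010001
0001001
1101111
0111010
1110100
1001001
t=1: 1011010
1111011
0101000
0100000
0000000
0000110
0001110
t=2: 1000000
0000010
0001101
0010000
0000000
0001010
0010000
t=3: 0000000
0000111
0001110
0001000
0000000
0000000
0000000

1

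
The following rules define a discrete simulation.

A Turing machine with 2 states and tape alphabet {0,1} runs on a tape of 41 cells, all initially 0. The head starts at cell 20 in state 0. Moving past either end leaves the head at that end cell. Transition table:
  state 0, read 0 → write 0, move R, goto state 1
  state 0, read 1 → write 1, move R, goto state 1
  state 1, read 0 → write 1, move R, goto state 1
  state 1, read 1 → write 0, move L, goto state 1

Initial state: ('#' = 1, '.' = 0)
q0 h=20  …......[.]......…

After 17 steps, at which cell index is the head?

0) q0 h=20  …......[.]......…
1) q1 h=21  …......[.]......…
2) q1 h=22  ….....#[.]......…
3) q1 h=23  …....##[.]......…
4) q1 h=24  …...###[.]......…
5) q1 h=25  …..####[.]......…
6) q1 h=26  ….#####[.]......…
7) q1 h=27  …######[.]......…
8) q1 h=28  …######[.]......…
9) q1 h=29  …######[.]......…
10) q1 h=30  …######[.]......…
11) q1 h=31  …######[.]......…
12) q1 h=32  …######[.]......…
13) q1 h=33  …######[.]......…
14) q1 h=34  …######[.]......|
15) q1 h=35  …######[.].....|
16) q1 h=36  …######[.]....|
17) q1 h=37  …######[.]...|

37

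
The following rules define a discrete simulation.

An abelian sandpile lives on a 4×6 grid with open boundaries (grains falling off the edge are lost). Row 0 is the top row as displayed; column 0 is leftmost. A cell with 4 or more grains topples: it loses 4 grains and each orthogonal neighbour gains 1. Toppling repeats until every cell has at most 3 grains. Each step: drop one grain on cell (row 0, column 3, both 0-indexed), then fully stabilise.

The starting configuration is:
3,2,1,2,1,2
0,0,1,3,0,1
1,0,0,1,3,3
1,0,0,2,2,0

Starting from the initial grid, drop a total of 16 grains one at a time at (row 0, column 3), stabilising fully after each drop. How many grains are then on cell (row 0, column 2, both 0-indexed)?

step 0: 3,2,1,2,1,2
0,0,1,3,0,1
1,0,0,1,3,3
1,0,0,2,2,0
step 1: 3,2,1,3,1,2
0,0,1,3,0,1
1,0,0,1,3,3
1,0,0,2,2,0
step 2: 3,2,2,1,2,2
0,0,2,0,1,1
1,0,0,2,3,3
1,0,0,2,2,0
step 3: 3,2,2,2,2,2
0,0,2,0,1,1
1,0,0,2,3,3
1,0,0,2,2,0
step 4: 3,2,2,3,2,2
0,0,2,0,1,1
1,0,0,2,3,3
1,0,0,2,2,0
step 5: 3,2,3,0,3,2
0,0,2,1,1,1
1,0,0,2,3,3
1,0,0,2,2,0
step 6: 3,2,3,1,3,2
0,0,2,1,1,1
1,0,0,2,3,3
1,0,0,2,2,0
step 7: 3,2,3,2,3,2
0,0,2,1,1,1
1,0,0,2,3,3
1,0,0,2,2,0
step 8: 3,2,3,3,3,2
0,0,2,1,1,1
1,0,0,2,3,3
1,0,0,2,2,0
step 9: 3,3,0,2,0,3
0,0,3,2,2,1
1,0,0,2,3,3
1,0,0,2,2,0
step 10: 3,3,0,3,0,3
0,0,3,2,2,1
1,0,0,2,3,3
1,0,0,2,2,0
step 11: 3,3,1,0,1,3
0,0,3,3,2,1
1,0,0,2,3,3
1,0,0,2,2,0
step 12: 3,3,1,1,1,3
0,0,3,3,2,1
1,0,0,2,3,3
1,0,0,2,2,0
step 13: 3,3,1,2,1,3
0,0,3,3,2,1
1,0,0,2,3,3
1,0,0,2,2,0
step 14: 3,3,1,3,1,3
0,0,3,3,2,1
1,0,0,2,3,3
1,0,0,2,2,0
step 15: 3,3,3,1,2,3
0,1,0,1,3,1
1,0,1,3,3,3
1,0,0,2,2,0
step 16: 3,3,3,2,2,3
0,1,0,1,3,1
1,0,1,3,3,3
1,0,0,2,2,0

3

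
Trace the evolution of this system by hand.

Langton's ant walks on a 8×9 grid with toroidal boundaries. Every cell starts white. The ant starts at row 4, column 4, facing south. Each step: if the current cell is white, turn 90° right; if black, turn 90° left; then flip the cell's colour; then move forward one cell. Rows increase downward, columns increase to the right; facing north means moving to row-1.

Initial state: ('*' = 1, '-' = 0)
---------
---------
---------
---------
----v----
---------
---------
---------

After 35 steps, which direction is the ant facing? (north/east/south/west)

west

0) ---------
---------
---------
---------
----v----
---------
---------
---------
1) ---------
---------
---------
---------
---<*----
---------
---------
---------
2) ---------
---------
---------
---^-----
---**----
---------
---------
---------
3) ---------
---------
---------
---*>----
---**----
---------
---------
---------
4) ---------
---------
---------
---**----
---*v----
---------
---------
---------
5) ---------
---------
---------
---**----
---*->---
---------
---------
---------
6) ---------
---------
---------
---**----
---*-*---
-----v---
---------
---------
7) ---------
---------
---------
---**----
---*-*---
----<*---
---------
---------
8) ---------
---------
---------
---**----
---*^*---
----**---
---------
---------
9) ---------
---------
---------
---**----
---**>---
----**---
---------
---------
10) ---------
---------
---------
---**^---
---**----
----**---
---------
---------
11) ---------
---------
---------
---***>--
---**----
----**---
---------
---------
12) ---------
---------
---------
---****--
---**-v--
----**---
---------
---------
13) ---------
---------
---------
---****--
---**<*--
----**---
---------
---------
14) ---------
---------
---------
---**^*--
---****--
----**---
---------
---------
15) ---------
---------
---------
---*<-*--
---****--
----**---
---------
---------
16) ---------
---------
---------
---*--*--
---*v**--
----**---
---------
---------
17) ---------
---------
---------
---*--*--
---*->*--
----**---
---------
---------
18) ---------
---------
---------
---*-^*--
---*--*--
----**---
---------
---------
19) ---------
---------
---------
---*-*>--
---*--*--
----**---
---------
---------
20) ---------
---------
------^--
---*-*---
---*--*--
----**---
---------
---------
21) ---------
---------
------*>-
---*-*---
---*--*--
----**---
---------
---------
22) ---------
---------
------**-
---*-*-v-
---*--*--
----**---
---------
---------
23) ---------
---------
------**-
---*-*<*-
---*--*--
----**---
---------
---------
24) ---------
---------
------^*-
---*-***-
---*--*--
----**---
---------
---------
25) ---------
---------
-----<-*-
---*-***-
---*--*--
----**---
---------
---------
26) ---------
-----^---
-----*-*-
---*-***-
---*--*--
----**---
---------
---------
27) ---------
-----*>--
-----*-*-
---*-***-
---*--*--
----**---
---------
---------
28) ---------
-----**--
-----*v*-
---*-***-
---*--*--
----**---
---------
---------
29) ---------
-----**--
-----<**-
---*-***-
---*--*--
----**---
---------
---------
30) ---------
-----**--
------**-
---*-v**-
---*--*--
----**---
---------
---------
31) ---------
-----**--
------**-
---*-->*-
---*--*--
----**---
---------
---------
32) ---------
-----**--
------^*-
---*---*-
---*--*--
----**---
---------
---------
33) ---------
-----**--
-----<-*-
---*---*-
---*--*--
----**---
---------
---------
34) ---------
-----^*--
-----*-*-
---*---*-
---*--*--
----**---
---------
---------
35) ---------
----<-*--
-----*-*-
---*---*-
---*--*--
----**---
---------
---------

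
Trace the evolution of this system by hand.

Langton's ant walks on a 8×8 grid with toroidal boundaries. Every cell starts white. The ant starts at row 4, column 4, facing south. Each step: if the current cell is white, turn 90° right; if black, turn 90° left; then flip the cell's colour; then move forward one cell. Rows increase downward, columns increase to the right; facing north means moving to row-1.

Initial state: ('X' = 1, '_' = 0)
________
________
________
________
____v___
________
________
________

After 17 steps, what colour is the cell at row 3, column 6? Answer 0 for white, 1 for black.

step 0: ________
________
________
________
____v___
________
________
________
step 1: ________
________
________
________
___<X___
________
________
________
step 2: ________
________
________
___^____
___XX___
________
________
________
step 3: ________
________
________
___X>___
___XX___
________
________
________
step 4: ________
________
________
___XX___
___Xv___
________
________
________
step 5: ________
________
________
___XX___
___X_>__
________
________
________
step 6: ________
________
________
___XX___
___X_X__
_____v__
________
________
step 7: ________
________
________
___XX___
___X_X__
____<X__
________
________
step 8: ________
________
________
___XX___
___X^X__
____XX__
________
________
step 9: ________
________
________
___XX___
___XX>__
____XX__
________
________
step 10: ________
________
________
___XX^__
___XX___
____XX__
________
________
step 11: ________
________
________
___XXX>_
___XX___
____XX__
________
________
step 12: ________
________
________
___XXXX_
___XX_v_
____XX__
________
________
step 13: ________
________
________
___XXXX_
___XX<X_
____XX__
________
________
step 14: ________
________
________
___XX^X_
___XXXX_
____XX__
________
________
step 15: ________
________
________
___X<_X_
___XXXX_
____XX__
________
________
step 16: ________
________
________
___X__X_
___XvXX_
____XX__
________
________
step 17: ________
________
________
___X__X_
___X_>X_
____XX__
________
________

1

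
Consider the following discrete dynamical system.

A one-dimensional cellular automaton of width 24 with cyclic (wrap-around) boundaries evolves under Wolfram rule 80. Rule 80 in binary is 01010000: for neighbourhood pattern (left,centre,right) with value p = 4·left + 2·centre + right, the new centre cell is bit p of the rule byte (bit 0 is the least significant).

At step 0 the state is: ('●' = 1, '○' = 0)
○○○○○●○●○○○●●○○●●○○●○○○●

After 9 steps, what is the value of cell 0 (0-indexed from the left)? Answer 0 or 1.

1

t=0: ○○○○○●○●○○○●●○○●●○○●○○○●
t=1: ●○○○○○○○●○○○●●○○●●○○●○○○
t=2: ○●○○○○○○○●○○○●●○○●●○○●○○
t=3: ○○●○○○○○○○●○○○●●○○●●○○●○
t=4: ○○○●○○○○○○○●○○○●●○○●●○○●
t=5: ●○○○●○○○○○○○●○○○●●○○●●○○
t=6: ○●○○○●○○○○○○○●○○○●●○○●●○
t=7: ○○●○○○●○○○○○○○●○○○●●○○●●
t=8: ●○○●○○○●○○○○○○○●○○○●●○○●
t=9: ●●○○●○○○●○○○○○○○●○○○●●○○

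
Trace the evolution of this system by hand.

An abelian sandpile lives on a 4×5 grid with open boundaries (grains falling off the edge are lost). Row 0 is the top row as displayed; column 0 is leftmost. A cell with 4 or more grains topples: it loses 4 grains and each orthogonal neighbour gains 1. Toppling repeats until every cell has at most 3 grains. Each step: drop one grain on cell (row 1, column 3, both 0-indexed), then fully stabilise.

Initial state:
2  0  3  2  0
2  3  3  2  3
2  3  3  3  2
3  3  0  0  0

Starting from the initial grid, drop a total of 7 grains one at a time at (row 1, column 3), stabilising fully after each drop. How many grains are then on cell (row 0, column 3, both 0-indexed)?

0) 2  0  3  2  0
2  3  3  2  3
2  3  3  3  2
3  3  0  0  0
1) 2  0  3  2  0
2  3  3  3  3
2  3  3  3  2
3  3  0  0  0
2) 3  2  2  1  2
0  3  0  1  2
1  3  3  3  0
1  1  2  1  1
3) 3  2  2  1  2
0  3  0  2  2
1  3  3  3  0
1  1  2  1  1
4) 3  2  2  1  2
0  3  0  3  2
1  3  3  3  0
1  1  2  1  1
5) 3  3  2  2  2
1  0  3  1  3
2  1  1  1  1
1  2  3  2  1
6) 3  3  2  2  2
1  0  3  2  3
2  1  1  1  1
1  2  3  2  1
7) 3  3  2  2  2
1  0  3  3  3
2  1  1  1  1
1  2  3  2  1

2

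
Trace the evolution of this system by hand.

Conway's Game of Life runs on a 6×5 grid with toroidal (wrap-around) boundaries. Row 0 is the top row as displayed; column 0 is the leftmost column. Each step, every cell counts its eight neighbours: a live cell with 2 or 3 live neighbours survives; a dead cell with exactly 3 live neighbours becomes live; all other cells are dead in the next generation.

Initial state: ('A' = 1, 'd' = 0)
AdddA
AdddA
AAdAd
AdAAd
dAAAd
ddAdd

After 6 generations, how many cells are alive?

[0] AdddA
AdddA
AAdAd
AdAAd
dAAAd
ddAdd
[1] AAdAA
dddAd
dddAd
Adddd
ddddA
AdAdA
[2] dAddd
AddAd
ddddA
ddddA
dAdAA
ddAdd
[3] dAAdd
AdddA
AddAA
ddddA
AdAAA
AAAAd
[4] ddddd
ddAdd
dddAd
dAAdd
ddddd
ddddd
[5] ddddd
ddddd
dAdAd
ddAdd
ddddd
ddddd
[6] ddddd
ddddd
ddAdd
ddAdd
ddddd
ddddd

2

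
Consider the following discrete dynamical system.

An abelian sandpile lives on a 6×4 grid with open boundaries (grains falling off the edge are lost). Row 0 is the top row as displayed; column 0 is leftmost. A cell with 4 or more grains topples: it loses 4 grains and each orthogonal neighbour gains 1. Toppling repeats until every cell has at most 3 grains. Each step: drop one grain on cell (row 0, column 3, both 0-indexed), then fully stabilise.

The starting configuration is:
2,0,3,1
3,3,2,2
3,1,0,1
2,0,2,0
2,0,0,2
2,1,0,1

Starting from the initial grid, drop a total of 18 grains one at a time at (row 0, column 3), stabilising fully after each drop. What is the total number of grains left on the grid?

35

step 0: 2,0,3,1
3,3,2,2
3,1,0,1
2,0,2,0
2,0,0,2
2,1,0,1
step 1: 2,0,3,2
3,3,2,2
3,1,0,1
2,0,2,0
2,0,0,2
2,1,0,1
step 2: 2,0,3,3
3,3,2,2
3,1,0,1
2,0,2,0
2,0,0,2
2,1,0,1
step 3: 2,1,0,1
3,3,3,3
3,1,0,1
2,0,2,0
2,0,0,2
2,1,0,1
step 4: 2,1,0,2
3,3,3,3
3,1,0,1
2,0,2,0
2,0,0,2
2,1,0,1
step 5: 2,1,0,3
3,3,3,3
3,1,0,1
2,0,2,0
2,0,0,2
2,1,0,1
step 6: 3,2,2,1
1,1,1,1
0,3,1,2
3,0,2,0
2,0,0,2
2,1,0,1
step 7: 3,2,2,2
1,1,1,1
0,3,1,2
3,0,2,0
2,0,0,2
2,1,0,1
step 8: 3,2,2,3
1,1,1,1
0,3,1,2
3,0,2,0
2,0,0,2
2,1,0,1
step 9: 3,2,3,0
1,1,1,2
0,3,1,2
3,0,2,0
2,0,0,2
2,1,0,1
step 10: 3,2,3,1
1,1,1,2
0,3,1,2
3,0,2,0
2,0,0,2
2,1,0,1
step 11: 3,2,3,2
1,1,1,2
0,3,1,2
3,0,2,0
2,0,0,2
2,1,0,1
step 12: 3,2,3,3
1,1,1,2
0,3,1,2
3,0,2,0
2,0,0,2
2,1,0,1
step 13: 3,3,0,1
1,1,2,3
0,3,1,2
3,0,2,0
2,0,0,2
2,1,0,1
step 14: 3,3,0,2
1,1,2,3
0,3,1,2
3,0,2,0
2,0,0,2
2,1,0,1
step 15: 3,3,0,3
1,1,2,3
0,3,1,2
3,0,2,0
2,0,0,2
2,1,0,1
step 16: 3,3,1,1
1,1,3,0
0,3,1,3
3,0,2,0
2,0,0,2
2,1,0,1
step 17: 3,3,1,2
1,1,3,0
0,3,1,3
3,0,2,0
2,0,0,2
2,1,0,1
step 18: 3,3,1,3
1,1,3,0
0,3,1,3
3,0,2,0
2,0,0,2
2,1,0,1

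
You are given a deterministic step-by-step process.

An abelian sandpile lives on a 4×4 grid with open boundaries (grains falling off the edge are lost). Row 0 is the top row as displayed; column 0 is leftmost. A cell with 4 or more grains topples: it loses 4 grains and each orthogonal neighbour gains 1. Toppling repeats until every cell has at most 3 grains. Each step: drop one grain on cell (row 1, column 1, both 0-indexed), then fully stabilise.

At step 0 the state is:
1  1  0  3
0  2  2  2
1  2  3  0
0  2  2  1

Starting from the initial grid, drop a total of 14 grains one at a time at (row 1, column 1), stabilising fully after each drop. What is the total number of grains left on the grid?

[0] 1  1  0  3
0  2  2  2
1  2  3  0
0  2  2  1
[1] 1  1  0  3
0  3  2  2
1  2  3  0
0  2  2  1
[2] 1  2  0  3
1  0  3  2
1  3  3  0
0  2  2  1
[3] 1  2  0  3
1  1  3  2
1  3  3  0
0  2  2  1
[4] 1  2  0  3
1  2  3  2
1  3  3  0
0  2  2  1
[5] 1  2  0  3
1  3  3  2
1  3  3  0
0  2  2  1
[6] 1  3  1  3
2  2  1  3
2  1  1  1
0  3  3  1
[7] 1  3  1  3
2  3  1  3
2  1  1  1
0  3  3  1
[8] 2  0  2  3
3  1  2  3
2  2  1  1
0  3  3  1
[9] 2  0  2  3
3  2  2  3
2  2  1  1
0  3  3  1
[10] 2  0  2  3
3  3  2  3
2  2  1  1
0  3  3  1
[11] 3  1  2  3
0  1  3  3
3  3  1  1
0  3  3  1
[12] 3  1  2  3
0  2  3  3
3  3  1  1
0  3  3  1
[13] 3  1  2  3
0  3  3  3
3  3  1  1
0  3  3  1
[14] 3  3  0  1
2  2  3  1
0  3  0  3
2  1  1  2

27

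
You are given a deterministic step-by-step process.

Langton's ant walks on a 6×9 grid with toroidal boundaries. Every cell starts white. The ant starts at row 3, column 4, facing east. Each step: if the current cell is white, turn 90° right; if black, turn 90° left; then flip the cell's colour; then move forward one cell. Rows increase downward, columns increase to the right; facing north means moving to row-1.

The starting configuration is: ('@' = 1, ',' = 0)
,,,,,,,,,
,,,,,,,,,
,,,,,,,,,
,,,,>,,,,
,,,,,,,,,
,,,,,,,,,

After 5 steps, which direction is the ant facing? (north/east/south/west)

k=0  ,,,,,,,,,
,,,,,,,,,
,,,,,,,,,
,,,,>,,,,
,,,,,,,,,
,,,,,,,,,
k=1  ,,,,,,,,,
,,,,,,,,,
,,,,,,,,,
,,,,@,,,,
,,,,v,,,,
,,,,,,,,,
k=2  ,,,,,,,,,
,,,,,,,,,
,,,,,,,,,
,,,,@,,,,
,,,<@,,,,
,,,,,,,,,
k=3  ,,,,,,,,,
,,,,,,,,,
,,,,,,,,,
,,,^@,,,,
,,,@@,,,,
,,,,,,,,,
k=4  ,,,,,,,,,
,,,,,,,,,
,,,,,,,,,
,,,@>,,,,
,,,@@,,,,
,,,,,,,,,
k=5  ,,,,,,,,,
,,,,,,,,,
,,,,^,,,,
,,,@,,,,,
,,,@@,,,,
,,,,,,,,,

north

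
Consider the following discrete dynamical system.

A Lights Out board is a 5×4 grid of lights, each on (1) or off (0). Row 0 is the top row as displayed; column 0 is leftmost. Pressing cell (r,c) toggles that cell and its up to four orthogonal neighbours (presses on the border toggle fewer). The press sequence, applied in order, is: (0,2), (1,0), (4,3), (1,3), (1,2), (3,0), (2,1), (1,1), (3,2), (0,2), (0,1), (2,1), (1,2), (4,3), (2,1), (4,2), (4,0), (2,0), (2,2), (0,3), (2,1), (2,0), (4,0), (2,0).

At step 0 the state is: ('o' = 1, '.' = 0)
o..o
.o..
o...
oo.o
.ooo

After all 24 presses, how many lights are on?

step 0: o..o
.o..
o...
oo.o
.ooo
step 1: ooo.
.oo.
o...
oo.o
.ooo
step 2: .oo.
o.o.
....
oo.o
.ooo
step 3: .oo.
o.o.
....
oo..
.o..
step 4: .ooo
o..o
...o
oo..
.o..
step 5: .o.o
ooo.
..oo
oo..
.o..
step 6: .o.o
ooo.
o.oo
....
oo..
step 7: .o.o
o.o.
.o.o
.o..
oo..
step 8: ...o
.o..
...o
.o..
oo..
step 9: ...o
.o..
..oo
..oo
ooo.
step 10: .oo.
.oo.
..oo
..oo
ooo.
step 11: o...
..o.
..oo
..oo
ooo.
step 12: o...
.oo.
oo.o
.ooo
ooo.
step 13: o.o.
...o
oooo
.ooo
ooo.
step 14: o.o.
...o
oooo
.oo.
oo.o
step 15: o.o.
.o.o
...o
..o.
oo.o
step 16: o.o.
.o.o
...o
....
o.o.
step 17: o.o.
.o.o
...o
o...
.oo.
step 18: o.o.
oo.o
oo.o
....
.oo.
step 19: o.o.
oooo
o.o.
..o.
.oo.
step 20: o..o
ooo.
o.o.
..o.
.oo.
step 21: o..o
o.o.
.o..
.oo.
.oo.
step 22: o..o
..o.
o...
ooo.
.oo.
step 23: o..o
..o.
o...
.oo.
o.o.
step 24: o..o
o.o.
.o..
ooo.
o.o.

10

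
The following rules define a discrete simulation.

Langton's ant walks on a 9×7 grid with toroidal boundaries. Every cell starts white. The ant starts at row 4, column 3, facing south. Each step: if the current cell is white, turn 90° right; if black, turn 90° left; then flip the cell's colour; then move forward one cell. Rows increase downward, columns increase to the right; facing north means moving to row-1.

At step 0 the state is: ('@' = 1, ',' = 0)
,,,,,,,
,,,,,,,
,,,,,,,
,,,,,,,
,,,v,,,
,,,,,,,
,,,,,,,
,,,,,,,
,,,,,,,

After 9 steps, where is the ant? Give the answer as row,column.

4,4

step 0: ,,,,,,,
,,,,,,,
,,,,,,,
,,,,,,,
,,,v,,,
,,,,,,,
,,,,,,,
,,,,,,,
,,,,,,,
step 1: ,,,,,,,
,,,,,,,
,,,,,,,
,,,,,,,
,,<@,,,
,,,,,,,
,,,,,,,
,,,,,,,
,,,,,,,
step 2: ,,,,,,,
,,,,,,,
,,,,,,,
,,^,,,,
,,@@,,,
,,,,,,,
,,,,,,,
,,,,,,,
,,,,,,,
step 3: ,,,,,,,
,,,,,,,
,,,,,,,
,,@>,,,
,,@@,,,
,,,,,,,
,,,,,,,
,,,,,,,
,,,,,,,
step 4: ,,,,,,,
,,,,,,,
,,,,,,,
,,@@,,,
,,@v,,,
,,,,,,,
,,,,,,,
,,,,,,,
,,,,,,,
step 5: ,,,,,,,
,,,,,,,
,,,,,,,
,,@@,,,
,,@,>,,
,,,,,,,
,,,,,,,
,,,,,,,
,,,,,,,
step 6: ,,,,,,,
,,,,,,,
,,,,,,,
,,@@,,,
,,@,@,,
,,,,v,,
,,,,,,,
,,,,,,,
,,,,,,,
step 7: ,,,,,,,
,,,,,,,
,,,,,,,
,,@@,,,
,,@,@,,
,,,<@,,
,,,,,,,
,,,,,,,
,,,,,,,
step 8: ,,,,,,,
,,,,,,,
,,,,,,,
,,@@,,,
,,@^@,,
,,,@@,,
,,,,,,,
,,,,,,,
,,,,,,,
step 9: ,,,,,,,
,,,,,,,
,,,,,,,
,,@@,,,
,,@@>,,
,,,@@,,
,,,,,,,
,,,,,,,
,,,,,,,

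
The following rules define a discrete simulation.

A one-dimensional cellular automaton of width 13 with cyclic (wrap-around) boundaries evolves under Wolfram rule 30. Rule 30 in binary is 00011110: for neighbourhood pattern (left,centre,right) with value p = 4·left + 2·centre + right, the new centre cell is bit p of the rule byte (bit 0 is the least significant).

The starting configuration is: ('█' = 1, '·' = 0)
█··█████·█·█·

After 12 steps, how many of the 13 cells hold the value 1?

7

t=0: █··█████·█·█·
t=1: ████·····█·█·
t=2: █···█···██·█·
t=3: ██·███·██··█·
t=4: █··█···█·███·
t=5: █████·██·█···
t=6: █·····█··██·█
t=7: ·█···█████··█
t=8: ·██·██····███
t=9: ·█··█·█··██··
t=10: █████·████·█·
t=11: █·····█····█·
t=12: ██···███··██·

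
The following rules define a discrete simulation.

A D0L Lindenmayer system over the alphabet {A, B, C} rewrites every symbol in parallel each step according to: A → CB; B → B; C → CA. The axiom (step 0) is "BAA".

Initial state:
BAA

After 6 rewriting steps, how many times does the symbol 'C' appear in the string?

16

gen 0: BAA
gen 1: BCBCB
gen 2: BCABCAB
gen 3: BCACBBCACBB
gen 4: BCACBCABBCACBCABB
gen 5: BCACBCABCACBBBCACBCABCACBBB
gen 6: BCACBCABCACBBCACBCABBBCACBCABCACBBCACBCABBB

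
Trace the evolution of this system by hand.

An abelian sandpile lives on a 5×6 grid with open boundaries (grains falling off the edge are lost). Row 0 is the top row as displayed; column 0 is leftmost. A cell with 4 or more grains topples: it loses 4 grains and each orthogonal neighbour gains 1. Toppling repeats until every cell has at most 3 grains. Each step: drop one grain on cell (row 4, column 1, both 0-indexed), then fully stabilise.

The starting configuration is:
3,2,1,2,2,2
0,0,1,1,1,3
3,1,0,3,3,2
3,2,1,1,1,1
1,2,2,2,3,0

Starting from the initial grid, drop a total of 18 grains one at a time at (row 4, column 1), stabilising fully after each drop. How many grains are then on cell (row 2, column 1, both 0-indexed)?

1

step 0: 3,2,1,2,2,2
0,0,1,1,1,3
3,1,0,3,3,2
3,2,1,1,1,1
1,2,2,2,3,0
step 1: 3,2,1,2,2,2
0,0,1,1,1,3
3,1,0,3,3,2
3,2,1,1,1,1
1,3,2,2,3,0
step 2: 3,2,1,2,2,2
0,0,1,1,1,3
3,1,0,3,3,2
3,3,1,1,1,1
2,0,3,2,3,0
step 3: 3,2,1,2,2,2
0,0,1,1,1,3
3,1,0,3,3,2
3,3,1,1,1,1
2,1,3,2,3,0
step 4: 3,2,1,2,2,2
0,0,1,1,1,3
3,1,0,3,3,2
3,3,1,1,1,1
2,2,3,2,3,0
step 5: 3,2,1,2,2,2
0,0,1,1,1,3
3,1,0,3,3,2
3,3,1,1,1,1
2,3,3,2,3,0
step 6: 3,2,1,2,2,2
1,0,1,1,1,3
0,3,0,3,3,2
2,1,3,1,1,1
0,3,0,3,3,0
step 7: 3,2,1,2,2,2
1,0,1,1,1,3
0,3,0,3,3,2
2,2,3,1,1,1
1,0,1,3,3,0
step 8: 3,2,1,2,2,2
1,0,1,1,1,3
0,3,0,3,3,2
2,2,3,1,1,1
1,1,1,3,3,0
step 9: 3,2,1,2,2,2
1,0,1,1,1,3
0,3,0,3,3,2
2,2,3,1,1,1
1,2,1,3,3,0
step 10: 3,2,1,2,2,2
1,0,1,1,1,3
0,3,0,3,3,2
2,2,3,1,1,1
1,3,1,3,3,0
step 11: 3,2,1,2,2,2
1,0,1,1,1,3
0,3,0,3,3,2
2,3,3,1,1,1
2,0,2,3,3,0
step 12: 3,2,1,2,2,2
1,0,1,1,1,3
0,3,0,3,3,2
2,3,3,1,1,1
2,1,2,3,3,0
step 13: 3,2,1,2,2,2
1,0,1,1,1,3
0,3,0,3,3,2
2,3,3,1,1,1
2,2,2,3,3,0
step 14: 3,2,1,2,2,2
1,0,1,1,1,3
0,3,0,3,3,2
2,3,3,1,1,1
2,3,2,3,3,0
step 15: 3,2,1,2,2,2
1,1,1,1,1,3
1,0,2,3,3,2
3,2,1,3,2,1
3,2,1,1,0,1
step 16: 3,2,1,2,2,2
1,1,1,1,1,3
1,0,2,3,3,2
3,2,1,3,2,1
3,3,1,1,0,1
step 17: 3,2,1,2,2,2
1,1,1,1,1,3
2,1,2,3,3,2
1,0,2,3,2,1
1,2,2,1,0,1
step 18: 3,2,1,2,2,2
1,1,1,1,1,3
2,1,2,3,3,2
1,0,2,3,2,1
1,3,2,1,0,1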